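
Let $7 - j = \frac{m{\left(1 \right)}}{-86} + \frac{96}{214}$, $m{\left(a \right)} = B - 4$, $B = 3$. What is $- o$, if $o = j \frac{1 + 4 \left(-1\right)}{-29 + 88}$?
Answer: $\frac{180537}{542918} \approx 0.33253$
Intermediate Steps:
$m{\left(a \right)} = -1$ ($m{\left(a \right)} = 3 - 4 = -1$)
$j = \frac{60179}{9202}$ ($j = 7 - \left(- \frac{1}{-86} + \frac{96}{214}\right) = 7 - \left(\left(-1\right) \left(- \frac{1}{86}\right) + 96 \cdot \frac{1}{214}\right) = 7 - \left(\frac{1}{86} + \frac{48}{107}\right) = 7 - \frac{4235}{9202} = \frac{60179}{9202} \approx 6.5398$)
$o = - \frac{180537}{542918}$ ($o = \frac{60179 \frac{1 + 4 \left(-1\right)}{-29 + 88}}{9202} = \frac{60179 \frac{1 - 4}{59}}{9202} = \frac{60179 \left(\left(-3\right) \frac{1}{59}\right)}{9202} = \frac{60179}{9202} \left(- \frac{3}{59}\right) = - \frac{180537}{542918} \approx -0.33253$)
$- o = \left(-1\right) \left(- \frac{180537}{542918}\right) = \frac{180537}{542918}$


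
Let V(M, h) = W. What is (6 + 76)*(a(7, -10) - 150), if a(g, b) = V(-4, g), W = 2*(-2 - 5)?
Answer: -13448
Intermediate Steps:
W = -14 (W = 2*(-7) = -14)
V(M, h) = -14
a(g, b) = -14
(6 + 76)*(a(7, -10) - 150) = (6 + 76)*(-14 - 150) = 82*(-164) = -13448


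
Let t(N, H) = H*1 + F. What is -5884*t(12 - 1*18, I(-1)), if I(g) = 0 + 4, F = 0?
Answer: -23536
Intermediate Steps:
I(g) = 4
t(N, H) = H (t(N, H) = H*1 + 0 = H + 0 = H)
-5884*t(12 - 1*18, I(-1)) = -5884*4 = -23536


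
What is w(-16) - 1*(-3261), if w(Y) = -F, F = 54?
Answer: 3207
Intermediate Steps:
w(Y) = -54 (w(Y) = -1*54 = -54)
w(-16) - 1*(-3261) = -54 - 1*(-3261) = -54 + 3261 = 3207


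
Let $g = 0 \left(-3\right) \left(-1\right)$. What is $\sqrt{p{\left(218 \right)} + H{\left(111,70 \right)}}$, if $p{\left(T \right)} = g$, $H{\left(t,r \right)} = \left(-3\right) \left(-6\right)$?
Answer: $3 \sqrt{2} \approx 4.2426$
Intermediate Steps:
$H{\left(t,r \right)} = 18$
$g = 0$ ($g = 0 \left(-1\right) = 0$)
$p{\left(T \right)} = 0$
$\sqrt{p{\left(218 \right)} + H{\left(111,70 \right)}} = \sqrt{0 + 18} = \sqrt{18} = 3 \sqrt{2}$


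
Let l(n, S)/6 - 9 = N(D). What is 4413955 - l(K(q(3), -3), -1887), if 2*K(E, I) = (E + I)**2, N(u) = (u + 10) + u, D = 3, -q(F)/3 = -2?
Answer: 4413805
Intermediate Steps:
q(F) = 6 (q(F) = -3*(-2) = 6)
N(u) = 10 + 2*u (N(u) = (10 + u) + u = 10 + 2*u)
K(E, I) = (E + I)**2/2
l(n, S) = 150 (l(n, S) = 54 + 6*(10 + 2*3) = 54 + 6*(10 + 6) = 54 + 6*16 = 54 + 96 = 150)
4413955 - l(K(q(3), -3), -1887) = 4413955 - 1*150 = 4413955 - 150 = 4413805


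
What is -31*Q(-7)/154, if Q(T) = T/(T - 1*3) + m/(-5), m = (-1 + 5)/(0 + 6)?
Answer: -527/4620 ≈ -0.11407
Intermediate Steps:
m = ⅔ (m = 4/6 = 4*(⅙) = ⅔ ≈ 0.66667)
Q(T) = -2/15 + T/(-3 + T) (Q(T) = T/(T - 1*3) + (⅔)/(-5) = T/(T - 3) + (⅔)*(-⅕) = T/(-3 + T) - 2/15 = -2/15 + T/(-3 + T))
-31*Q(-7)/154 = -31*(6 + 13*(-7))/(15*(-3 - 7))/154 = -31*(1/15)*(6 - 91)/(-10)/154 = -31*(1/15)*(-⅒)*(-85)/154 = -527/(30*154) = -31*17/4620 = -527/4620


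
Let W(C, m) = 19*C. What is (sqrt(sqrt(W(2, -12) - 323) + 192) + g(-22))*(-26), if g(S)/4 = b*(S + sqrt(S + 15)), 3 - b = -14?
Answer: 38896 - 26*sqrt(192 + I*sqrt(285)) - 1768*I*sqrt(7) ≈ 38535.0 - 4693.5*I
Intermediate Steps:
b = 17 (b = 3 - 1*(-14) = 3 + 14 = 17)
g(S) = 68*S + 68*sqrt(15 + S) (g(S) = 4*(17*(S + sqrt(S + 15))) = 4*(17*(S + sqrt(15 + S))) = 4*(17*S + 17*sqrt(15 + S)) = 68*S + 68*sqrt(15 + S))
(sqrt(sqrt(W(2, -12) - 323) + 192) + g(-22))*(-26) = (sqrt(sqrt(19*2 - 323) + 192) + (68*(-22) + 68*sqrt(15 - 22)))*(-26) = (sqrt(sqrt(38 - 323) + 192) + (-1496 + 68*sqrt(-7)))*(-26) = (sqrt(sqrt(-285) + 192) + (-1496 + 68*(I*sqrt(7))))*(-26) = (sqrt(I*sqrt(285) + 192) + (-1496 + 68*I*sqrt(7)))*(-26) = (sqrt(192 + I*sqrt(285)) + (-1496 + 68*I*sqrt(7)))*(-26) = (-1496 + sqrt(192 + I*sqrt(285)) + 68*I*sqrt(7))*(-26) = 38896 - 26*sqrt(192 + I*sqrt(285)) - 1768*I*sqrt(7)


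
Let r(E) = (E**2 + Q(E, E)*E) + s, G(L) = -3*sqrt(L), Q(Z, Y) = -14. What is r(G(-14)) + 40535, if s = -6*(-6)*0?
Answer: 40409 + 42*I*sqrt(14) ≈ 40409.0 + 157.15*I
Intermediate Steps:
s = 0 (s = 36*0 = 0)
r(E) = E**2 - 14*E (r(E) = (E**2 - 14*E) + 0 = E**2 - 14*E)
r(G(-14)) + 40535 = (-3*I*sqrt(14))*(-14 - 3*I*sqrt(14)) + 40535 = -3*I*sqrt(14)*(-14 - 3*I*sqrt(14)) + 40535 = 40535 - 3*I*sqrt(14)*(-14 - 3*I*sqrt(14))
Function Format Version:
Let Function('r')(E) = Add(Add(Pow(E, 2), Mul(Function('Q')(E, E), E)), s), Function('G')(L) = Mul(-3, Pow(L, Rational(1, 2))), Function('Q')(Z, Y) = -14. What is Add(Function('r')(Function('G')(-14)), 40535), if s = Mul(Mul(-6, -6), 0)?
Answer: Add(40409, Mul(42, I, Pow(14, Rational(1, 2)))) ≈ Add(40409., Mul(157.15, I))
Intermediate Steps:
s = 0 (s = Mul(36, 0) = 0)
Function('r')(E) = Add(Pow(E, 2), Mul(-14, E)) (Function('r')(E) = Add(Add(Pow(E, 2), Mul(-14, E)), 0) = Add(Pow(E, 2), Mul(-14, E)))
Add(Function('r')(Function('G')(-14)), 40535) = Add(Mul(Mul(-3, Pow(-14, Rational(1, 2))), Add(-14, Mul(-3, Pow(-14, Rational(1, 2))))), 40535) = Add(Mul(Mul(-3, Mul(I, Pow(14, Rational(1, 2)))), Add(-14, Mul(-3, Mul(I, Pow(14, Rational(1, 2)))))), 40535) = Add(Mul(Mul(-3, I, Pow(14, Rational(1, 2))), Add(-14, Mul(-3, I, Pow(14, Rational(1, 2))))), 40535) = Add(Mul(-3, I, Pow(14, Rational(1, 2)), Add(-14, Mul(-3, I, Pow(14, Rational(1, 2))))), 40535) = Add(40535, Mul(-3, I, Pow(14, Rational(1, 2)), Add(-14, Mul(-3, I, Pow(14, Rational(1, 2))))))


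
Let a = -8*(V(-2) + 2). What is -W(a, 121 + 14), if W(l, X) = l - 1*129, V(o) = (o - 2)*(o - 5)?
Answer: 369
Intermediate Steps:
V(o) = (-5 + o)*(-2 + o) (V(o) = (-2 + o)*(-5 + o) = (-5 + o)*(-2 + o))
a = -240 (a = -8*((10 + (-2)**2 - 7*(-2)) + 2) = -8*((10 + 4 + 14) + 2) = -8*(28 + 2) = -8*30 = -240)
W(l, X) = -129 + l (W(l, X) = l - 129 = -129 + l)
-W(a, 121 + 14) = -(-129 - 240) = -1*(-369) = 369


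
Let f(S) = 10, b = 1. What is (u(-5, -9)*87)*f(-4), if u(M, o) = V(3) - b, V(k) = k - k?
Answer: -870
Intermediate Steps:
V(k) = 0
u(M, o) = -1 (u(M, o) = 0 - 1*1 = 0 - 1 = -1)
(u(-5, -9)*87)*f(-4) = -1*87*10 = -87*10 = -870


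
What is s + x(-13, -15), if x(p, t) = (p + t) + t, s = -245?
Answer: -288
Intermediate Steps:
x(p, t) = p + 2*t
s + x(-13, -15) = -245 + (-13 + 2*(-15)) = -245 + (-13 - 30) = -245 - 43 = -288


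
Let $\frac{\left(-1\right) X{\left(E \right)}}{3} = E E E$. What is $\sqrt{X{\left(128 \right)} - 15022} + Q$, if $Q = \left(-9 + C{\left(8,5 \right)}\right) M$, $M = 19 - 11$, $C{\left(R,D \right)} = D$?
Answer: $-32 + i \sqrt{6306478} \approx -32.0 + 2511.3 i$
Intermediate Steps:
$M = 8$
$X{\left(E \right)} = - 3 E^{3}$ ($X{\left(E \right)} = - 3 E E E = - 3 E^{2} E = - 3 E^{3}$)
$Q = -32$ ($Q = \left(-9 + 5\right) 8 = \left(-4\right) 8 = -32$)
$\sqrt{X{\left(128 \right)} - 15022} + Q = \sqrt{- 3 \cdot 128^{3} - 15022} - 32 = \sqrt{\left(-3\right) 2097152 - 15022} - 32 = \sqrt{-6291456 - 15022} - 32 = \sqrt{-6306478} - 32 = i \sqrt{6306478} - 32 = -32 + i \sqrt{6306478}$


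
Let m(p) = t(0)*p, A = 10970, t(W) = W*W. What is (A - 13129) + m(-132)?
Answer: -2159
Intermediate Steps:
t(W) = W**2
m(p) = 0 (m(p) = 0**2*p = 0*p = 0)
(A - 13129) + m(-132) = (10970 - 13129) + 0 = -2159 + 0 = -2159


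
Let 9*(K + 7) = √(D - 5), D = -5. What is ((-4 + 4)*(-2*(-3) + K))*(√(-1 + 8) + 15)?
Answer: 0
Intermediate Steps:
K = -7 + I*√10/9 (K = -7 + √(-5 - 5)/9 = -7 + √(-10)/9 = -7 + (I*√10)/9 = -7 + I*√10/9 ≈ -7.0 + 0.35136*I)
((-4 + 4)*(-2*(-3) + K))*(√(-1 + 8) + 15) = ((-4 + 4)*(-2*(-3) + (-7 + I*√10/9)))*(√(-1 + 8) + 15) = (0*(6 + (-7 + I*√10/9)))*(√7 + 15) = (0*(-1 + I*√10/9))*(15 + √7) = 0*(15 + √7) = 0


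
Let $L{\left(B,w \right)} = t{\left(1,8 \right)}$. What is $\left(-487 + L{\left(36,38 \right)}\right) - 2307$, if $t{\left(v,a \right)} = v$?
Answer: $-2793$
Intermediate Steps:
$L{\left(B,w \right)} = 1$
$\left(-487 + L{\left(36,38 \right)}\right) - 2307 = \left(-487 + 1\right) - 2307 = -486 - 2307 = -2793$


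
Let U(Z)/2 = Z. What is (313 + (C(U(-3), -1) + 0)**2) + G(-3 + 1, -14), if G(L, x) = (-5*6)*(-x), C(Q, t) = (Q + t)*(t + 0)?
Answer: -58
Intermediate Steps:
U(Z) = 2*Z
C(Q, t) = t*(Q + t) (C(Q, t) = (Q + t)*t = t*(Q + t))
G(L, x) = 30*x (G(L, x) = -(-30)*x = 30*x)
(313 + (C(U(-3), -1) + 0)**2) + G(-3 + 1, -14) = (313 + (-(2*(-3) - 1) + 0)**2) + 30*(-14) = (313 + (-(-6 - 1) + 0)**2) - 420 = (313 + (-1*(-7) + 0)**2) - 420 = (313 + (7 + 0)**2) - 420 = (313 + 7**2) - 420 = (313 + 49) - 420 = 362 - 420 = -58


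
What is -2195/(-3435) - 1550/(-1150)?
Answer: 31394/15801 ≈ 1.9868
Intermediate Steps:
-2195/(-3435) - 1550/(-1150) = -2195*(-1/3435) - 1550*(-1/1150) = 439/687 + 31/23 = 31394/15801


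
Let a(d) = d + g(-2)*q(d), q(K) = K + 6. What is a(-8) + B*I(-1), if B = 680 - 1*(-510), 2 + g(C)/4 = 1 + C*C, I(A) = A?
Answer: -1222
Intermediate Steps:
q(K) = 6 + K
g(C) = -4 + 4*C² (g(C) = -8 + 4*(1 + C*C) = -8 + 4*(1 + C²) = -8 + (4 + 4*C²) = -4 + 4*C²)
B = 1190 (B = 680 + 510 = 1190)
a(d) = 72 + 13*d (a(d) = d + (-4 + 4*(-2)²)*(6 + d) = d + (-4 + 4*4)*(6 + d) = d + (-4 + 16)*(6 + d) = d + 12*(6 + d) = d + (72 + 12*d) = 72 + 13*d)
a(-8) + B*I(-1) = (72 + 13*(-8)) + 1190*(-1) = (72 - 104) - 1190 = -32 - 1190 = -1222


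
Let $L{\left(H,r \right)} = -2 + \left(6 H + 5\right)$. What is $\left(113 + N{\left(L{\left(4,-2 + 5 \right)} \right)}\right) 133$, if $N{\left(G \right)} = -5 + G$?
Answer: $17955$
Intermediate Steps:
$L{\left(H,r \right)} = 3 + 6 H$ ($L{\left(H,r \right)} = -2 + \left(5 + 6 H\right) = 3 + 6 H$)
$\left(113 + N{\left(L{\left(4,-2 + 5 \right)} \right)}\right) 133 = \left(113 + \left(-5 + \left(3 + 6 \cdot 4\right)\right)\right) 133 = \left(113 + \left(-5 + \left(3 + 24\right)\right)\right) 133 = \left(113 + \left(-5 + 27\right)\right) 133 = \left(113 + 22\right) 133 = 135 \cdot 133 = 17955$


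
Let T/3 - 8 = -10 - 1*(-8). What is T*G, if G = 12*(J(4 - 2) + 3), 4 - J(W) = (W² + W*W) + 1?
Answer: -432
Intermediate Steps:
J(W) = 3 - 2*W² (J(W) = 4 - ((W² + W*W) + 1) = 4 - ((W² + W²) + 1) = 4 - (2*W² + 1) = 4 - (1 + 2*W²) = 4 + (-1 - 2*W²) = 3 - 2*W²)
T = 18 (T = 24 + 3*(-10 - 1*(-8)) = 24 + 3*(-10 + 8) = 24 + 3*(-2) = 24 - 6 = 18)
G = -24 (G = 12*((3 - 2*(4 - 2)²) + 3) = 12*((3 - 2*2²) + 3) = 12*((3 - 2*4) + 3) = 12*((3 - 8) + 3) = 12*(-5 + 3) = 12*(-2) = -24)
T*G = 18*(-24) = -432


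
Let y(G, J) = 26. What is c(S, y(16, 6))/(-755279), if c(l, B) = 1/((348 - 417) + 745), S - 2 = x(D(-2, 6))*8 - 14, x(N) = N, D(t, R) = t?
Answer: -1/510568604 ≈ -1.9586e-9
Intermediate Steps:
S = -28 (S = 2 + (-2*8 - 14) = 2 + (-16 - 14) = 2 - 30 = -28)
c(l, B) = 1/676 (c(l, B) = 1/(-69 + 745) = 1/676)
c(S, y(16, 6))/(-755279) = (1/676)/(-755279) = (1/676)*(-1/755279) = -1/510568604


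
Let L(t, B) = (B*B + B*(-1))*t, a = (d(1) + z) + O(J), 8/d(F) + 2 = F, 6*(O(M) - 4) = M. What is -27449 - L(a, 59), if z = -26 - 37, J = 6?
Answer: 198403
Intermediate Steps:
O(M) = 4 + M/6
d(F) = 8/(-2 + F)
z = -63
a = -66 (a = (8/(-2 + 1) - 63) + (4 + (⅙)*6) = (8/(-1) - 63) + (4 + 1) = (8*(-1) - 63) + 5 = (-8 - 63) + 5 = -71 + 5 = -66)
L(t, B) = t*(B² - B) (L(t, B) = (B² - B)*t = t*(B² - B))
-27449 - L(a, 59) = -27449 - 59*(-66)*(-1 + 59) = -27449 - 59*(-66)*58 = -27449 - 1*(-225852) = -27449 + 225852 = 198403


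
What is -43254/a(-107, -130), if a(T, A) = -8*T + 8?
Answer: -801/16 ≈ -50.063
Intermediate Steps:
a(T, A) = 8 - 8*T
-43254/a(-107, -130) = -43254/(8 - 8*(-107)) = -43254/(8 + 856) = -43254/864 = -43254*1/864 = -801/16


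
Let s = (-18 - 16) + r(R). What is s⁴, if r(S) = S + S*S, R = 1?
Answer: 1048576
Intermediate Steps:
r(S) = S + S²
s = -32 (s = (-18 - 16) + 1*(1 + 1) = -34 + 1*2 = -34 + 2 = -32)
s⁴ = (-32)⁴ = 1048576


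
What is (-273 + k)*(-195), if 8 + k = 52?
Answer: 44655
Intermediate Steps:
k = 44 (k = -8 + 52 = 44)
(-273 + k)*(-195) = (-273 + 44)*(-195) = -229*(-195) = 44655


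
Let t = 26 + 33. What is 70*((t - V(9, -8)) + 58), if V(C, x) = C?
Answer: 7560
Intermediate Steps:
t = 59
70*((t - V(9, -8)) + 58) = 70*((59 - 1*9) + 58) = 70*((59 - 9) + 58) = 70*(50 + 58) = 70*108 = 7560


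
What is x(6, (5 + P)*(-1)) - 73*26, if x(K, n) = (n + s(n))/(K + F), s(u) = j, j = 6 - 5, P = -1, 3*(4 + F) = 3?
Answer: -1899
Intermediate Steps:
F = -3 (F = -4 + (⅓)*3 = -4 + 1 = -3)
j = 1
s(u) = 1
x(K, n) = (1 + n)/(-3 + K) (x(K, n) = (n + 1)/(K - 3) = (1 + n)/(-3 + K))
x(6, (5 + P)*(-1)) - 73*26 = (1 + (5 - 1)*(-1))/(-3 + 6) - 73*26 = (1 + 4*(-1))/3 - 1898 = (1 - 4)/3 - 1898 = (⅓)*(-3) - 1898 = -1 - 1898 = -1899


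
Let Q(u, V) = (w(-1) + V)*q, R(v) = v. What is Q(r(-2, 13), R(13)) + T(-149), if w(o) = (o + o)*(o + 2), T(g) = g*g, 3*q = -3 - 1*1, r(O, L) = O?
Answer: 66559/3 ≈ 22186.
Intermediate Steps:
q = -4/3 (q = (-3 - 1*1)/3 = (-3 - 1)/3 = (1/3)*(-4) = -4/3 ≈ -1.3333)
T(g) = g**2
w(o) = 2*o*(2 + o) (w(o) = (2*o)*(2 + o) = 2*o*(2 + o))
Q(u, V) = 8/3 - 4*V/3 (Q(u, V) = (2*(-1)*(2 - 1) + V)*(-4/3) = (2*(-1)*1 + V)*(-4/3) = (-2 + V)*(-4/3) = 8/3 - 4*V/3)
Q(r(-2, 13), R(13)) + T(-149) = (8/3 - 4/3*13) + (-149)**2 = (8/3 - 52/3) + 22201 = -44/3 + 22201 = 66559/3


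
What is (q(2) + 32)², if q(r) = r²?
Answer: 1296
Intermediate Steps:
(q(2) + 32)² = (2² + 32)² = (4 + 32)² = 36² = 1296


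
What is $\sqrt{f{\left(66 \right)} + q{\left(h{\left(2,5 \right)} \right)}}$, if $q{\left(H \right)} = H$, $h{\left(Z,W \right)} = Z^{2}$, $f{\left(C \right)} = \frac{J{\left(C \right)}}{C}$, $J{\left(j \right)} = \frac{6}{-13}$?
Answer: $\frac{\sqrt{81653}}{143} \approx 1.9983$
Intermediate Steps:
$J{\left(j \right)} = - \frac{6}{13}$ ($J{\left(j \right)} = 6 \left(- \frac{1}{13}\right) = - \frac{6}{13}$)
$f{\left(C \right)} = - \frac{6}{13 C}$
$\sqrt{f{\left(66 \right)} + q{\left(h{\left(2,5 \right)} \right)}} = \sqrt{- \frac{6}{13 \cdot 66} + 2^{2}} = \sqrt{\left(- \frac{6}{13}\right) \frac{1}{66} + 4} = \sqrt{- \frac{1}{143} + 4} = \sqrt{\frac{571}{143}} = \frac{\sqrt{81653}}{143}$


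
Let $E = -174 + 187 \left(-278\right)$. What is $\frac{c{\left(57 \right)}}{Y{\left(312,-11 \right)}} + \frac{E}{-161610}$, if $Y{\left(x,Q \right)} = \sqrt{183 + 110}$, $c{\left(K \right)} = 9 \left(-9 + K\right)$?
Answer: $\frac{5216}{16161} + \frac{432 \sqrt{293}}{293} \approx 25.56$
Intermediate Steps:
$E = -52160$ ($E = -174 - 51986 = -52160$)
$c{\left(K \right)} = -81 + 9 K$
$Y{\left(x,Q \right)} = \sqrt{293}$
$\frac{c{\left(57 \right)}}{Y{\left(312,-11 \right)}} + \frac{E}{-161610} = \frac{-81 + 9 \cdot 57}{\sqrt{293}} - \frac{52160}{-161610} = \left(-81 + 513\right) \frac{\sqrt{293}}{293} - - \frac{5216}{16161} = 432 \frac{\sqrt{293}}{293} + \frac{5216}{16161} = \frac{432 \sqrt{293}}{293} + \frac{5216}{16161} = \frac{5216}{16161} + \frac{432 \sqrt{293}}{293}$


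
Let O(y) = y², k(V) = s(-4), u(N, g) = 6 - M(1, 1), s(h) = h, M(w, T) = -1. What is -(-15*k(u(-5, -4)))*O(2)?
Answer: -240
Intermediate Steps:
u(N, g) = 7 (u(N, g) = 6 - 1*(-1) = 6 + 1 = 7)
k(V) = -4
-(-15*k(u(-5, -4)))*O(2) = -(-15*(-4))*2² = -60*4 = -1*240 = -240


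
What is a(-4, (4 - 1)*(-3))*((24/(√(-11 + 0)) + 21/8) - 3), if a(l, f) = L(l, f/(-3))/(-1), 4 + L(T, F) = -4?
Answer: -3 - 192*I*√11/11 ≈ -3.0 - 57.89*I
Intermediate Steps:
L(T, F) = -8 (L(T, F) = -4 - 4 = -8)
a(l, f) = 8 (a(l, f) = -8/(-1) = -8*(-1) = 8)
a(-4, (4 - 1)*(-3))*((24/(√(-11 + 0)) + 21/8) - 3) = 8*((24/(√(-11 + 0)) + 21/8) - 3) = 8*((24/(√(-11)) + 21*(⅛)) - 3) = 8*((24/((I*√11)) + 21/8) - 3) = 8*((24*(-I*√11/11) + 21/8) - 3) = 8*((-24*I*√11/11 + 21/8) - 3) = 8*((21/8 - 24*I*√11/11) - 3) = 8*(-3/8 - 24*I*√11/11) = -3 - 192*I*√11/11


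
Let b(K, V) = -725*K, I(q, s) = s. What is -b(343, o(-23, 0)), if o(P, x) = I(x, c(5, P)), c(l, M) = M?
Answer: 248675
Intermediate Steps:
o(P, x) = P
-b(343, o(-23, 0)) = -(-725)*343 = -1*(-248675) = 248675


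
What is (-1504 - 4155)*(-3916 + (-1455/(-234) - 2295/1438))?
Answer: 620673183709/28041 ≈ 2.2134e+7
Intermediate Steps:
(-1504 - 4155)*(-3916 + (-1455/(-234) - 2295/1438)) = -5659*(-3916 + (-1455*(-1/234) - 2295*1/1438)) = -5659*(-3916 + (485/78 - 2295/1438)) = -5659*(-3916 + 129605/28041) = -5659*(-109678951/28041) = 620673183709/28041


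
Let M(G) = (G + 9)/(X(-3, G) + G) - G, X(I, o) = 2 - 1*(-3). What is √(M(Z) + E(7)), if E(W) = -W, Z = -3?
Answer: I ≈ 1.0*I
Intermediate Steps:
X(I, o) = 5 (X(I, o) = 2 + 3 = 5)
M(G) = -G + (9 + G)/(5 + G) (M(G) = (G + 9)/(5 + G) - G = (9 + G)/(5 + G) - G = -G + (9 + G)/(5 + G))
√(M(Z) + E(7)) = √((9 - 1*(-3)² - 4*(-3))/(5 - 3) - 1*7) = √((9 - 1*9 + 12)/2 - 7) = √((9 - 9 + 12)/2 - 7) = √((½)*12 - 7) = √(6 - 7) = √(-1) = I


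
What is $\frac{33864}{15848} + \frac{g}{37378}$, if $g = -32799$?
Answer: $\frac{93246255}{74045818} \approx 1.2593$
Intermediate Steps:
$\frac{33864}{15848} + \frac{g}{37378} = \frac{33864}{15848} - \frac{32799}{37378} = 33864 \cdot \frac{1}{15848} - \frac{32799}{37378} = \frac{4233}{1981} - \frac{32799}{37378} = \frac{93246255}{74045818}$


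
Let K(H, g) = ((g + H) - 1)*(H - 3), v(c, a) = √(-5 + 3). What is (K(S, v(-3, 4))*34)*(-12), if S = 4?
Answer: -1224 - 408*I*√2 ≈ -1224.0 - 577.0*I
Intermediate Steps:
v(c, a) = I*√2 (v(c, a) = √(-2) = I*√2)
K(H, g) = (-3 + H)*(-1 + H + g) (K(H, g) = ((H + g) - 1)*(-3 + H) = (-1 + H + g)*(-3 + H) = (-3 + H)*(-1 + H + g))
(K(S, v(-3, 4))*34)*(-12) = ((3 + 4² - 4*4 - 3*I*√2 + 4*(I*√2))*34)*(-12) = ((3 + 16 - 16 - 3*I*√2 + 4*I*√2)*34)*(-12) = ((3 + I*√2)*34)*(-12) = (102 + 34*I*√2)*(-12) = -1224 - 408*I*√2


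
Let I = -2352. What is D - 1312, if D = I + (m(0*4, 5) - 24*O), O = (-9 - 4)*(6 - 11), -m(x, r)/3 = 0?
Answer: -5224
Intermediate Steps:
m(x, r) = 0 (m(x, r) = -3*0 = 0)
O = 65 (O = -13*(-5) = 65)
D = -3912 (D = -2352 + (0 - 24*65) = -2352 + (0 - 1560) = -2352 - 1560 = -3912)
D - 1312 = -3912 - 1312 = -5224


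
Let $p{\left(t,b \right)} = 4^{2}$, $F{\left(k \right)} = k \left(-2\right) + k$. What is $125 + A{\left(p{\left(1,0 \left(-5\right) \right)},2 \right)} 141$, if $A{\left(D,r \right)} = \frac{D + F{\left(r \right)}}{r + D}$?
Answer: $\frac{704}{3} \approx 234.67$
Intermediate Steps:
$F{\left(k \right)} = - k$ ($F{\left(k \right)} = - 2 k + k = - k$)
$p{\left(t,b \right)} = 16$
$A{\left(D,r \right)} = \frac{D - r}{D + r}$ ($A{\left(D,r \right)} = \frac{D - r}{r + D} = \frac{D - r}{D + r}$)
$125 + A{\left(p{\left(1,0 \left(-5\right) \right)},2 \right)} 141 = 125 + \frac{16 - 2}{16 + 2} \cdot 141 = 125 + \frac{16 - 2}{18} \cdot 141 = 125 + \frac{1}{18} \cdot 14 \cdot 141 = 125 + \frac{7}{9} \cdot 141 = 125 + \frac{329}{3} = \frac{704}{3}$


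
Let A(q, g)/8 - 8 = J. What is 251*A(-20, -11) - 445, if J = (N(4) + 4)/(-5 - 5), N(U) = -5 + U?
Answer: 75083/5 ≈ 15017.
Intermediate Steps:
J = -3/10 (J = ((-5 + 4) + 4)/(-5 - 5) = (-1 + 4)/(-10) = 3*(-1/10) = -3/10 ≈ -0.30000)
A(q, g) = 308/5 (A(q, g) = 64 + 8*(-3/10) = 64 - 12/5 = 308/5)
251*A(-20, -11) - 445 = 251*(308/5) - 445 = 77308/5 - 445 = 75083/5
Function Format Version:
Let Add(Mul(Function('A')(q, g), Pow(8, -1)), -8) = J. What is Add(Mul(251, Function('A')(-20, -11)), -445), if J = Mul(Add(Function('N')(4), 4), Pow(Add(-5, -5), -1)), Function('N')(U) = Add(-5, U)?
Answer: Rational(75083, 5) ≈ 15017.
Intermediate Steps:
J = Rational(-3, 10) (J = Mul(Add(Add(-5, 4), 4), Pow(Add(-5, -5), -1)) = Mul(Add(-1, 4), Pow(-10, -1)) = Mul(3, Rational(-1, 10)) = Rational(-3, 10) ≈ -0.30000)
Function('A')(q, g) = Rational(308, 5) (Function('A')(q, g) = Add(64, Mul(8, Rational(-3, 10))) = Add(64, Rational(-12, 5)) = Rational(308, 5))
Add(Mul(251, Function('A')(-20, -11)), -445) = Add(Mul(251, Rational(308, 5)), -445) = Add(Rational(77308, 5), -445) = Rational(75083, 5)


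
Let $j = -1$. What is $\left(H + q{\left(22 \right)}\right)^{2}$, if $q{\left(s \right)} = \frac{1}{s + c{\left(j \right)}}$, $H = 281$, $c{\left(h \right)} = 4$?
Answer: $\frac{53392249}{676} \approx 78983.0$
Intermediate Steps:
$q{\left(s \right)} = \frac{1}{4 + s}$ ($q{\left(s \right)} = \frac{1}{s + 4} = \frac{1}{4 + s}$)
$\left(H + q{\left(22 \right)}\right)^{2} = \left(281 + \frac{1}{4 + 22}\right)^{2} = \left(281 + \frac{1}{26}\right)^{2} = \left(\frac{7307}{26}\right)^{2} = \frac{53392249}{676}$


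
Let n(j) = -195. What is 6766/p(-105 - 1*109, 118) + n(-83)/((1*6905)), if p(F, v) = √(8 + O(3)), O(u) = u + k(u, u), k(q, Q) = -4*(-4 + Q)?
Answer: -39/1381 + 6766*√15/15 ≈ 1746.9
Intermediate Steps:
k(q, Q) = 16 - 4*Q
O(u) = 16 - 3*u (O(u) = u + (16 - 4*u) = 16 - 3*u)
p(F, v) = √15 (p(F, v) = √(8 + (16 - 3*3)) = √(8 + (16 - 9)) = √(8 + 7) = √15)
6766/p(-105 - 1*109, 118) + n(-83)/((1*6905)) = 6766/(√15) - 195/(1*6905) = 6766*(√15/15) - 195/6905 = 6766*√15/15 - 195*1/6905 = 6766*√15/15 - 39/1381 = -39/1381 + 6766*√15/15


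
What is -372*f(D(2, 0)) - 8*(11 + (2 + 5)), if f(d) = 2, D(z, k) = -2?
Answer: -888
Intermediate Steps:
-372*f(D(2, 0)) - 8*(11 + (2 + 5)) = -372*2 - 8*(11 + (2 + 5)) = -744 - 8*(11 + 7) = -744 - 8*18 = -744 - 144 = -888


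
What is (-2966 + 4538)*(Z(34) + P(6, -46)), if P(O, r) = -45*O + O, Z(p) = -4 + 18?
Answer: -393000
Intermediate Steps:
Z(p) = 14
P(O, r) = -44*O
(-2966 + 4538)*(Z(34) + P(6, -46)) = (-2966 + 4538)*(14 - 44*6) = 1572*(14 - 264) = 1572*(-250) = -393000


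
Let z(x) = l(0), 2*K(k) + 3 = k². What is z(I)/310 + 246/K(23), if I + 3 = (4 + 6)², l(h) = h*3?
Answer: 246/263 ≈ 0.93536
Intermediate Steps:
K(k) = -3/2 + k²/2
l(h) = 3*h
I = 97 (I = -3 + (4 + 6)² = -3 + 10² = -3 + 100 = 97)
z(x) = 0 (z(x) = 3*0 = 0)
z(I)/310 + 246/K(23) = 0/310 + 246/(-3/2 + (½)*23²) = 0*(1/310) + 246/(-3/2 + (½)*529) = 0 + 246/(-3/2 + 529/2) = 0 + 246/263 = 246/263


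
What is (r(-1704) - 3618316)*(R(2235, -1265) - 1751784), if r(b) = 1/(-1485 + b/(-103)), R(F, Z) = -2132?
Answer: 959872473128198804/151251 ≈ 6.3462e+12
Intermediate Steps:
r(b) = 1/(-1485 - b/103) (r(b) = 1/(-1485 + b*(-1/103)) = 1/(-1485 - b/103))
(r(-1704) - 3618316)*(R(2235, -1265) - 1751784) = (-103/(152955 - 1704) - 3618316)*(-2132 - 1751784) = (-103/151251 - 3618316)*(-1753916) = -547273913419/151251*(-1753916) = 959872473128198804/151251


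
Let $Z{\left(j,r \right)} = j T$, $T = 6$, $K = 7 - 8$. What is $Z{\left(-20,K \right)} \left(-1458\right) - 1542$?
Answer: $173418$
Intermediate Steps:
$K = -1$
$Z{\left(j,r \right)} = 6 j$ ($Z{\left(j,r \right)} = j 6 = 6 j$)
$Z{\left(-20,K \right)} \left(-1458\right) - 1542 = 6 \left(-20\right) \left(-1458\right) - 1542 = \left(-120\right) \left(-1458\right) - 1542 = 174960 - 1542 = 173418$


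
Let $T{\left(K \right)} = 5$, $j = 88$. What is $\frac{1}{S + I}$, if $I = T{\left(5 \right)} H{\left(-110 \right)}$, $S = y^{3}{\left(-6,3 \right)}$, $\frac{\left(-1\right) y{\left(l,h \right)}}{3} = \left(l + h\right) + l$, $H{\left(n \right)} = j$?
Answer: $\frac{1}{20123} \approx 4.9694 \cdot 10^{-5}$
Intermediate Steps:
$H{\left(n \right)} = 88$
$y{\left(l,h \right)} = - 6 l - 3 h$ ($y{\left(l,h \right)} = - 3 \left(\left(l + h\right) + l\right) = - 3 \left(\left(h + l\right) + l\right) = - 3 \left(h + 2 l\right) = - 6 l - 3 h$)
$S = 19683$ ($S = \left(\left(-6\right) \left(-6\right) - 9\right)^{3} = \left(36 - 9\right)^{3} = 27^{3} = 19683$)
$I = 440$ ($I = 5 \cdot 88 = 440$)
$\frac{1}{S + I} = \frac{1}{19683 + 440} = \frac{1}{20123}$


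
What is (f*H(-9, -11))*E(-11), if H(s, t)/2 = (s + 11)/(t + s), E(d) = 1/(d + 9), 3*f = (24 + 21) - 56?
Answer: -11/30 ≈ -0.36667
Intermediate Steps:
f = -11/3 (f = ((24 + 21) - 56)/3 = (45 - 56)/3 = (1/3)*(-11) = -11/3 ≈ -3.6667)
E(d) = 1/(9 + d)
H(s, t) = 2*(11 + s)/(s + t) (H(s, t) = 2*((s + 11)/(t + s)) = 2*((11 + s)/(s + t)) = 2*(11 + s)/(s + t))
(f*H(-9, -11))*E(-11) = (-22*(11 - 9)/(3*(-9 - 11)))/(9 - 11) = -22*2/(3*(-20))/(-2) = -22*(-1)*2/(3*20)*(-1/2) = -11/3*(-1/5)*(-1/2) = (11/15)*(-1/2) = -11/30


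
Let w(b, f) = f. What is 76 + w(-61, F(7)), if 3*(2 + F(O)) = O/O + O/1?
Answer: 230/3 ≈ 76.667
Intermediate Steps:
F(O) = -5/3 + O/3 (F(O) = -2 + (O/O + O/1)/3 = -2 + (1 + O*1)/3 = -2 + (1 + O)/3 = -2 + (⅓ + O/3) = -5/3 + O/3)
76 + w(-61, F(7)) = 76 + (-5/3 + (⅓)*7) = 76 + (-5/3 + 7/3) = 76 + ⅔ = 230/3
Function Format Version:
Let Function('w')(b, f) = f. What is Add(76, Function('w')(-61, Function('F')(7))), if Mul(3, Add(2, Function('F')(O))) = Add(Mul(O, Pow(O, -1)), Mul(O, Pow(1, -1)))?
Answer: Rational(230, 3) ≈ 76.667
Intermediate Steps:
Function('F')(O) = Add(Rational(-5, 3), Mul(Rational(1, 3), O)) (Function('F')(O) = Add(-2, Mul(Rational(1, 3), Add(Mul(O, Pow(O, -1)), Mul(O, Pow(1, -1))))) = Add(-2, Mul(Rational(1, 3), Add(1, Mul(O, 1)))) = Add(-2, Mul(Rational(1, 3), Add(1, O))) = Add(-2, Add(Rational(1, 3), Mul(Rational(1, 3), O))) = Add(Rational(-5, 3), Mul(Rational(1, 3), O)))
Add(76, Function('w')(-61, Function('F')(7))) = Add(76, Add(Rational(-5, 3), Mul(Rational(1, 3), 7))) = Add(76, Add(Rational(-5, 3), Rational(7, 3))) = Add(76, Rational(2, 3)) = Rational(230, 3)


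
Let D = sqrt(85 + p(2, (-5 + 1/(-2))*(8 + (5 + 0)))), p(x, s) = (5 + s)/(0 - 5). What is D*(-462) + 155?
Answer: 155 - 231*sqrt(9830)/5 ≈ -4425.6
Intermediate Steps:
p(x, s) = -1 - s/5 (p(x, s) = (5 + s)/(-5) = (5 + s)*(-1/5) = -1 - s/5)
D = sqrt(9830)/10 (D = sqrt(85 + (-1 - (-5 + 1/(-2))*(8 + (5 + 0))/5)) = sqrt(85 + (-1 - (-5 - 1/2)*(8 + 5)/5)) = sqrt(85 + (-1 - (-11)*13/10)) = sqrt(85 + (-1 - 1/5*(-143/2))) = sqrt(85 + (-1 + 143/10)) = sqrt(85 + 133/10) = sqrt(983/10) = sqrt(9830)/10 ≈ 9.9146)
D*(-462) + 155 = (sqrt(9830)/10)*(-462) + 155 = -231*sqrt(9830)/5 + 155 = 155 - 231*sqrt(9830)/5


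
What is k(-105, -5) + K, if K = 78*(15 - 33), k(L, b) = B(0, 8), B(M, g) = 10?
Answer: -1394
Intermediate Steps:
k(L, b) = 10
K = -1404 (K = 78*(-18) = -1404)
k(-105, -5) + K = 10 - 1404 = -1394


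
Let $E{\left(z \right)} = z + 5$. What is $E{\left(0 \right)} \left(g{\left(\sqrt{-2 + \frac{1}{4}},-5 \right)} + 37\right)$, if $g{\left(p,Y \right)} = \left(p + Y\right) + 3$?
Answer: $175 + \frac{5 i \sqrt{7}}{2} \approx 175.0 + 6.6144 i$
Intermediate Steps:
$E{\left(z \right)} = 5 + z$
$g{\left(p,Y \right)} = 3 + Y + p$ ($g{\left(p,Y \right)} = \left(Y + p\right) + 3 = 3 + Y + p$)
$E{\left(0 \right)} \left(g{\left(\sqrt{-2 + \frac{1}{4}},-5 \right)} + 37\right) = \left(5 + 0\right) \left(\left(3 - 5 + \sqrt{-2 + \frac{1}{4}}\right) + 37\right) = 5 \left(\left(3 - 5 + \sqrt{-2 + \frac{1}{4}}\right) + 37\right) = 5 \left(\left(3 - 5 + \sqrt{- \frac{7}{4}}\right) + 37\right) = 5 \left(\left(3 - 5 + \frac{i \sqrt{7}}{2}\right) + 37\right) = 5 \left(\left(-2 + \frac{i \sqrt{7}}{2}\right) + 37\right) = 5 \left(35 + \frac{i \sqrt{7}}{2}\right) = 175 + \frac{5 i \sqrt{7}}{2}$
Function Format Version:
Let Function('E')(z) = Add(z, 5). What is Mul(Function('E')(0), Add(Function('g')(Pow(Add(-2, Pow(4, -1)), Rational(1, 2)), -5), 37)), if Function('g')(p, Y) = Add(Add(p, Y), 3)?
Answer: Add(175, Mul(Rational(5, 2), I, Pow(7, Rational(1, 2)))) ≈ Add(175.00, Mul(6.6144, I))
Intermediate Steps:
Function('E')(z) = Add(5, z)
Function('g')(p, Y) = Add(3, Y, p) (Function('g')(p, Y) = Add(Add(Y, p), 3) = Add(3, Y, p))
Mul(Function('E')(0), Add(Function('g')(Pow(Add(-2, Pow(4, -1)), Rational(1, 2)), -5), 37)) = Mul(Add(5, 0), Add(Add(3, -5, Pow(Add(-2, Pow(4, -1)), Rational(1, 2))), 37)) = Mul(5, Add(Add(3, -5, Pow(Add(-2, Rational(1, 4)), Rational(1, 2))), 37)) = Mul(5, Add(Add(3, -5, Pow(Rational(-7, 4), Rational(1, 2))), 37)) = Mul(5, Add(Add(3, -5, Mul(Rational(1, 2), I, Pow(7, Rational(1, 2)))), 37)) = Mul(5, Add(Add(-2, Mul(Rational(1, 2), I, Pow(7, Rational(1, 2)))), 37)) = Mul(5, Add(35, Mul(Rational(1, 2), I, Pow(7, Rational(1, 2))))) = Add(175, Mul(Rational(5, 2), I, Pow(7, Rational(1, 2))))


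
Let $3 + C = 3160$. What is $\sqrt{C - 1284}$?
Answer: $\sqrt{1873} \approx 43.278$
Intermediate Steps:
$C = 3157$ ($C = -3 + 3160 = 3157$)
$\sqrt{C - 1284} = \sqrt{3157 - 1284} = \sqrt{1873}$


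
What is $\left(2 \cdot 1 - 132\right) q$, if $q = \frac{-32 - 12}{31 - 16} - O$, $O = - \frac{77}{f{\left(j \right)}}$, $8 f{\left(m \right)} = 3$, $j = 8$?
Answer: $-26312$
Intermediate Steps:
$f{\left(m \right)} = \frac{3}{8}$ ($f{\left(m \right)} = \frac{1}{8} \cdot 3 = \frac{3}{8}$)
$O = - \frac{616}{3}$ ($O = - \frac{77}{\frac{3}{8}} = \left(-77\right) \frac{8}{3} = - \frac{616}{3} \approx -205.33$)
$q = \frac{1012}{5}$ ($q = \frac{-32 - 12}{31 - 16} - - \frac{616}{3} = - \frac{44}{15} + \frac{616}{3} = \frac{1012}{5} \approx 202.4$)
$\left(2 \cdot 1 - 132\right) q = \left(2 \cdot 1 - 132\right) \frac{1012}{5} = \left(2 - 132\right) \frac{1012}{5} = \left(-130\right) \frac{1012}{5} = -26312$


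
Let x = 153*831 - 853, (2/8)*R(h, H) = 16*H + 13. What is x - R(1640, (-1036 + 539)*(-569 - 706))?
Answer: -40428962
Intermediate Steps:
R(h, H) = 52 + 64*H (R(h, H) = 4*(16*H + 13) = 4*(13 + 16*H) = 52 + 64*H)
x = 126290 (x = 127143 - 853 = 126290)
x - R(1640, (-1036 + 539)*(-569 - 706)) = 126290 - (52 + 64*((-1036 + 539)*(-569 - 706))) = 126290 - (52 + 64*(-497*(-1275))) = 126290 - (52 + 64*633675) = 126290 - (52 + 40555200) = 126290 - 1*40555252 = 126290 - 40555252 = -40428962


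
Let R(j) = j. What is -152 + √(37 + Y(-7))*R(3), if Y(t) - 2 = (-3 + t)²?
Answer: -152 + 3*√139 ≈ -116.63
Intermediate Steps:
Y(t) = 2 + (-3 + t)²
-152 + √(37 + Y(-7))*R(3) = -152 + √(37 + (2 + (-3 - 7)²))*3 = -152 + √(37 + (2 + (-10)²))*3 = -152 + √(37 + (2 + 100))*3 = -152 + √(37 + 102)*3 = -152 + √139*3 = -152 + 3*√139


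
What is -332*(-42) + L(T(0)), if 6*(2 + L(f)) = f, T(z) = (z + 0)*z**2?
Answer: 13942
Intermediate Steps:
T(z) = z**3 (T(z) = z*z**2 = z**3)
L(f) = -2 + f/6
-332*(-42) + L(T(0)) = -332*(-42) + (-2 + (1/6)*0**3) = 13944 + (-2 + (1/6)*0) = 13944 + (-2 + 0) = 13944 - 2 = 13942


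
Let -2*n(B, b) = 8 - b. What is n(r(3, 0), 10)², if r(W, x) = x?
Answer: 1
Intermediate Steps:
n(B, b) = -4 + b/2 (n(B, b) = -(8 - b)/2 = -4 + b/2)
n(r(3, 0), 10)² = (-4 + (½)*10)² = (-4 + 5)² = 1² = 1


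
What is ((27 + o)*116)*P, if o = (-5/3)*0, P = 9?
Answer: 28188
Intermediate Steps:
o = 0 (o = ((⅓)*(-5))*0 = -5/3*0 = 0)
((27 + o)*116)*P = ((27 + 0)*116)*9 = (27*116)*9 = 3132*9 = 28188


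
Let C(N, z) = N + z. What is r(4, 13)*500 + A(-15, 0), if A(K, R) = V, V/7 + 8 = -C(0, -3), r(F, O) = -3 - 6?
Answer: -4535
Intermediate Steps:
r(F, O) = -9
V = -35 (V = -56 + 7*(-(0 - 3)) = -56 + 7*(-1*(-3)) = -56 + 7*3 = -56 + 21 = -35)
A(K, R) = -35
r(4, 13)*500 + A(-15, 0) = -9*500 - 35 = -4500 - 35 = -4535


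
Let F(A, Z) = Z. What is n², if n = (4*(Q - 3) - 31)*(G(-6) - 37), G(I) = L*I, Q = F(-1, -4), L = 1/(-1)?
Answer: 3345241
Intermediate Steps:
L = -1 (L = 1*(-1) = -1)
Q = -4
G(I) = -I
n = 1829 (n = (4*(-4 - 3) - 31)*(-1*(-6) - 37) = (4*(-7) - 31)*(6 - 37) = (-28 - 31)*(-31) = -59*(-31) = 1829)
n² = 1829² = 3345241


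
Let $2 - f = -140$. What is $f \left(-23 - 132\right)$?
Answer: $-22010$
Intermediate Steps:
$f = 142$ ($f = 2 - -140 = 2 + 140 = 142$)
$f \left(-23 - 132\right) = 142 \left(-23 - 132\right) = 142 \left(-155\right) = -22010$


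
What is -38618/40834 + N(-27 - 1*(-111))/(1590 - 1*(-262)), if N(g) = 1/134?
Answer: -4791855495/5066846056 ≈ -0.94573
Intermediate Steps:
N(g) = 1/134
-38618/40834 + N(-27 - 1*(-111))/(1590 - 1*(-262)) = -38618/40834 + 1/(134*(1590 - 1*(-262))) = -38618*1/40834 + 1/(134*(1590 + 262)) = -19309/20417 + (1/134)/1852 = -19309/20417 + (1/134)*(1/1852) = -19309/20417 + 1/248168 = -4791855495/5066846056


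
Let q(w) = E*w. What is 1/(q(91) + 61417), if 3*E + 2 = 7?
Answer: 3/184706 ≈ 1.6242e-5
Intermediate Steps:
E = 5/3 (E = -⅔ + (⅓)*7 = -⅔ + 7/3 = 5/3 ≈ 1.6667)
q(w) = 5*w/3
1/(q(91) + 61417) = 1/((5/3)*91 + 61417) = 1/(455/3 + 61417) = 1/(184706/3) = 3/184706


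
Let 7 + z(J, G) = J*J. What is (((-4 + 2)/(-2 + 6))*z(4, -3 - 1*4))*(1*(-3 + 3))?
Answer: 0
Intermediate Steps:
z(J, G) = -7 + J**2 (z(J, G) = -7 + J*J = -7 + J**2)
(((-4 + 2)/(-2 + 6))*z(4, -3 - 1*4))*(1*(-3 + 3)) = (((-4 + 2)/(-2 + 6))*(-7 + 4**2))*(1*(-3 + 3)) = ((-2/4)*(-7 + 16))*(1*0) = (-2*1/4*9)*0 = -1/2*9*0 = -9/2*0 = 0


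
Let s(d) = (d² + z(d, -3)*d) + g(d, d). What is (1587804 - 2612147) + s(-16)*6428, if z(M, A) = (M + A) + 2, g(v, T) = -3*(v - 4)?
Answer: 2755321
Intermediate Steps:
g(v, T) = 12 - 3*v (g(v, T) = -3*(-4 + v) = 12 - 3*v)
z(M, A) = 2 + A + M (z(M, A) = (A + M) + 2 = 2 + A + M)
s(d) = 12 + d² - 3*d + d*(-1 + d) (s(d) = (d² + (2 - 3 + d)*d) + (12 - 3*d) = (d² + (-1 + d)*d) + (12 - 3*d) = (d² + d*(-1 + d)) + (12 - 3*d) = 12 + d² - 3*d + d*(-1 + d))
(1587804 - 2612147) + s(-16)*6428 = (1587804 - 2612147) + (12 - 4*(-16) + 2*(-16)²)*6428 = -1024343 + (12 + 64 + 2*256)*6428 = -1024343 + (12 + 64 + 512)*6428 = -1024343 + 588*6428 = -1024343 + 3779664 = 2755321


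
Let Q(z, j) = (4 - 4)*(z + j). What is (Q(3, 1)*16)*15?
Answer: 0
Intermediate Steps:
Q(z, j) = 0 (Q(z, j) = 0*(j + z) = 0)
(Q(3, 1)*16)*15 = (0*16)*15 = 0*15 = 0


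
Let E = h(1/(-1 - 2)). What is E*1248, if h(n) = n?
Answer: -416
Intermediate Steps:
E = -⅓ (E = 1/(-1 - 2) = 1/(-3) = -⅓ ≈ -0.33333)
E*1248 = -⅓*1248 = -416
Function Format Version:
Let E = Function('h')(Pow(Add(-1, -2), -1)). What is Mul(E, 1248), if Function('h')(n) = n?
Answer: -416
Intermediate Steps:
E = Rational(-1, 3) (E = Pow(Add(-1, -2), -1) = Pow(-3, -1) = Rational(-1, 3) ≈ -0.33333)
Mul(E, 1248) = Mul(Rational(-1, 3), 1248) = -416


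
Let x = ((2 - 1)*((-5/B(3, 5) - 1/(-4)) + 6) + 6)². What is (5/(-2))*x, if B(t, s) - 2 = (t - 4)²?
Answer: -80645/288 ≈ -280.02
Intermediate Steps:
B(t, s) = 2 + (-4 + t)² (B(t, s) = 2 + (t - 4)² = 2 + (-4 + t)²)
x = 16129/144 (x = ((2 - 1)*((-5/(2 + (-4 + 3)²) - 1/(-4)) + 6) + 6)² = (1*((-5/(2 + (-1)²) - 1*(-¼)) + 6) + 6)² = (1*((-5/(2 + 1) + ¼) + 6) + 6)² = (1*((-5/3 + ¼) + 6) + 6)² = (1*(-17/12 + 6) + 6)² = (1*(55/12) + 6)² = (55/12 + 6)² = (127/12)² = 16129/144 ≈ 112.01)
(5/(-2))*x = (5/(-2))*(16129/144) = (5*(-½))*(16129/144) = -5/2*16129/144 = -80645/288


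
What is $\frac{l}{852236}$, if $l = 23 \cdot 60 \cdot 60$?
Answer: $\frac{20700}{213059} \approx 0.097156$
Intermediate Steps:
$l = 82800$ ($l = 1380 \cdot 60 = 82800$)
$\frac{l}{852236} = \frac{82800}{852236} = 82800 \cdot \frac{1}{852236} = \frac{20700}{213059}$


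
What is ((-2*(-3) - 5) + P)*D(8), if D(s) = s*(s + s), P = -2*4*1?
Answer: -896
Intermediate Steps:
P = -8 (P = -8*1 = -8)
D(s) = 2*s**2 (D(s) = s*(2*s) = 2*s**2)
((-2*(-3) - 5) + P)*D(8) = ((-2*(-3) - 5) - 8)*(2*8**2) = ((6 - 5) - 8)*(2*64) = (1 - 8)*128 = -7*128 = -896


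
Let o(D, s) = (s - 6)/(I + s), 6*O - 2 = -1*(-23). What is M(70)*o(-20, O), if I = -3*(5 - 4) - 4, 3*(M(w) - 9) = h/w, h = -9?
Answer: 6897/1190 ≈ 5.7958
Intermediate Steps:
O = 25/6 (O = ⅓ + (-1*(-23))/6 = ⅓ + (⅙)*23 = ⅓ + 23/6 = 25/6 ≈ 4.1667)
M(w) = 9 - 3/w (M(w) = 9 + (-9/w)/3 = 9 - 3/w)
I = -7 (I = -3*1 - 4 = -3 - 4 = -7)
o(D, s) = (-6 + s)/(-7 + s) (o(D, s) = (s - 6)/(-7 + s) = (-6 + s)/(-7 + s))
M(70)*o(-20, O) = (9 - 3/70)*((-6 + 25/6)/(-7 + 25/6)) = (9 - 3*1/70)*(-11/6/(-17/6)) = (9 - 3/70)*(-6/17*(-11/6)) = (627/70)*(11/17) = 6897/1190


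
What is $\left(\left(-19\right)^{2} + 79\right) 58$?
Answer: $25520$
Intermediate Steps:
$\left(\left(-19\right)^{2} + 79\right) 58 = \left(361 + 79\right) 58 = 440 \cdot 58 = 25520$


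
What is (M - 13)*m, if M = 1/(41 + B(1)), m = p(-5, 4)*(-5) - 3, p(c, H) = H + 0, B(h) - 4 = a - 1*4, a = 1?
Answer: 12535/42 ≈ 298.45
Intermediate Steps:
B(h) = 1 (B(h) = 4 + (1 - 1*4) = 4 + (1 - 4) = 4 - 3 = 1)
p(c, H) = H
m = -23 (m = 4*(-5) - 3 = -20 - 3 = -23)
M = 1/42 (M = 1/(41 + 1) = 1/42 ≈ 0.023810)
(M - 13)*m = (1/42 - 13)*(-23) = -545/42*(-23) = 12535/42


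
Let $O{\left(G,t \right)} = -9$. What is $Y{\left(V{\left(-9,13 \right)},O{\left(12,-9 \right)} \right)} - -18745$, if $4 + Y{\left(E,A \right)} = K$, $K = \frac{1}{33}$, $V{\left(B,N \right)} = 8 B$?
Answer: $\frac{618454}{33} \approx 18741.0$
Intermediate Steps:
$K = \frac{1}{33} \approx 0.030303$
$Y{\left(E,A \right)} = - \frac{131}{33}$ ($Y{\left(E,A \right)} = -4 + \frac{1}{33} = - \frac{131}{33}$)
$Y{\left(V{\left(-9,13 \right)},O{\left(12,-9 \right)} \right)} - -18745 = - \frac{131}{33} - -18745 = - \frac{131}{33} + 18745 = \frac{618454}{33}$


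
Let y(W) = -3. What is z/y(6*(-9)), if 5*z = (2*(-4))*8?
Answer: 64/15 ≈ 4.2667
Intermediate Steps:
z = -64/5 (z = ((2*(-4))*8)/5 = (-8*8)/5 = (⅕)*(-64) = -64/5 ≈ -12.800)
z/y(6*(-9)) = -64/5/(-3) = -64/5*(-⅓) = 64/15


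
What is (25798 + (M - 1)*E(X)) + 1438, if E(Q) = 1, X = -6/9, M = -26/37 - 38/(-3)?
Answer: 3024413/111 ≈ 27247.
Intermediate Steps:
M = 1328/111 (M = -26*1/37 - 38*(-⅓) = -26/37 + 38/3 = 1328/111 ≈ 11.964)
X = -⅔ (X = -6*⅑ = -⅔ ≈ -0.66667)
(25798 + (M - 1)*E(X)) + 1438 = (25798 + (1328/111 - 1)*1) + 1438 = (25798 + (1217/111)*1) + 1438 = (25798 + 1217/111) + 1438 = 2864795/111 + 1438 = 3024413/111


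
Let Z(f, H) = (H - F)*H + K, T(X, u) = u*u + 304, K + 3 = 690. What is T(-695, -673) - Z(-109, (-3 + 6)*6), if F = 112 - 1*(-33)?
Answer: 454832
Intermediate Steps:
K = 687 (K = -3 + 690 = 687)
F = 145 (F = 112 + 33 = 145)
T(X, u) = 304 + u² (T(X, u) = u² + 304 = 304 + u²)
Z(f, H) = 687 + H*(-145 + H) (Z(f, H) = (H - 1*145)*H + 687 = (H - 145)*H + 687 = (-145 + H)*H + 687 = H*(-145 + H) + 687 = 687 + H*(-145 + H))
T(-695, -673) - Z(-109, (-3 + 6)*6) = (304 + (-673)²) - (687 + ((-3 + 6)*6)² - 145*(-3 + 6)*6) = (304 + 452929) - (687 + (3*6)² - 435*6) = 453233 - (687 + 18² - 145*18) = 453233 - (687 + 324 - 2610) = 453233 - 1*(-1599) = 453233 + 1599 = 454832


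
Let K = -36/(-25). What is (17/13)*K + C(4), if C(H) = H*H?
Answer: 5812/325 ≈ 17.883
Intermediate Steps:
C(H) = H**2
K = 36/25 (K = -36*(-1/25) = 36/25 ≈ 1.4400)
(17/13)*K + C(4) = (17/13)*(36/25) + 4**2 = (17*(1/13))*(36/25) + 16 = (17/13)*(36/25) + 16 = 612/325 + 16 = 5812/325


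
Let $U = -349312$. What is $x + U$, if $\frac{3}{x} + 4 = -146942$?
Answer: $- \frac{17110000385}{48982} \approx -3.4931 \cdot 10^{5}$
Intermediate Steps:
$x = - \frac{1}{48982}$ ($x = \frac{3}{-4 - 146942} = \frac{3}{-146946} = 3 \left(- \frac{1}{146946}\right) = - \frac{1}{48982} \approx -2.0416 \cdot 10^{-5}$)
$x + U = - \frac{1}{48982} - 349312 = - \frac{17110000385}{48982}$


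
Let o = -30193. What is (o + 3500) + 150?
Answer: -26543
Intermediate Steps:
(o + 3500) + 150 = (-30193 + 3500) + 150 = -26693 + 150 = -26543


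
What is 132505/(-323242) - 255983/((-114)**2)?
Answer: -42233245933/2100426516 ≈ -20.107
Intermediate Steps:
132505/(-323242) - 255983/((-114)**2) = 132505*(-1/323242) - 255983/12996 = -132505/323242 - 255983*1/12996 = -132505/323242 - 255983/12996 = -42233245933/2100426516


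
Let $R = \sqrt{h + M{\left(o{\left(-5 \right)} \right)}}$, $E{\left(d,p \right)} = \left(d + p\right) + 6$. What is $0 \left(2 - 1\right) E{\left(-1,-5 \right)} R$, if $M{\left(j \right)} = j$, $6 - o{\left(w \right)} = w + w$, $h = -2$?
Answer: $0$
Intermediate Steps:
$o{\left(w \right)} = 6 - 2 w$ ($o{\left(w \right)} = 6 - \left(w + w\right) = 6 - 2 w$)
$E{\left(d,p \right)} = 6 + d + p$
$R = \sqrt{14}$ ($R = \sqrt{-2 + \left(6 - -10\right)} = \sqrt{-2 + \left(6 + 10\right)} = \sqrt{-2 + 16} = \sqrt{14} \approx 3.7417$)
$0 \left(2 - 1\right) E{\left(-1,-5 \right)} R = 0 \left(2 - 1\right) \left(6 - 1 - 5\right) \sqrt{14} = 0 \cdot 1 \cdot 0 \sqrt{14} = 0 \cdot 0 \sqrt{14} = 0 \sqrt{14} = 0$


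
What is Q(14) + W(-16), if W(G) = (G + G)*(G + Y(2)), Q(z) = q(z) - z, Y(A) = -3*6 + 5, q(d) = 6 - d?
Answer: 906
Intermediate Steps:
Y(A) = -13 (Y(A) = -18 + 5 = -13)
Q(z) = 6 - 2*z (Q(z) = (6 - z) - z = 6 - 2*z)
W(G) = 2*G*(-13 + G) (W(G) = (G + G)*(G - 13) = (2*G)*(-13 + G) = 2*G*(-13 + G))
Q(14) + W(-16) = (6 - 2*14) + 2*(-16)*(-13 - 16) = (6 - 28) + 2*(-16)*(-29) = -22 + 928 = 906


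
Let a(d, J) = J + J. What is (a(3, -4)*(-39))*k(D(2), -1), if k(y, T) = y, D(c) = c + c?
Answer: 1248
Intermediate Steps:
D(c) = 2*c
a(d, J) = 2*J
(a(3, -4)*(-39))*k(D(2), -1) = ((2*(-4))*(-39))*(2*2) = -8*(-39)*4 = 312*4 = 1248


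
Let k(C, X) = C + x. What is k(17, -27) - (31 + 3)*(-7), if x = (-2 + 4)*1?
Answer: 257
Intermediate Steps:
x = 2 (x = 2*1 = 2)
k(C, X) = 2 + C (k(C, X) = C + 2 = 2 + C)
k(17, -27) - (31 + 3)*(-7) = (2 + 17) - (31 + 3)*(-7) = 19 - 34*(-7) = 19 - 1*(-238) = 19 + 238 = 257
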